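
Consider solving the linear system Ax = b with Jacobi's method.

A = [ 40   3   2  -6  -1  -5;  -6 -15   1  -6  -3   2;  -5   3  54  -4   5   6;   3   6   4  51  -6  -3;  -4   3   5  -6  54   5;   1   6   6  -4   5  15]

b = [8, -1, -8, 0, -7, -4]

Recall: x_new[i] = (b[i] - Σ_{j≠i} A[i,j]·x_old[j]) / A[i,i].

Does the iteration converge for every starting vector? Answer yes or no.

Split A = D + L + U, D = diag(40, -15, 54, 51, 54, 15).
Jacobi T = -D⁻¹(L+U): T[3,1] = -(6)/(51) = -0.1176; T[3,3] = 0.
  T[0,:] = [+0.0000 -0.0750 -0.0500 +0.1500 +0.0250 +0.1250]
  T[1,:] = [-0.4000 +0.0000 +0.0667 -0.4000 -0.2000 +0.1333]
  T[2,:] = [+0.0926 -0.0556 +0.0000 +0.0741 -0.0926 -0.1111]
  T[3,:] = [-0.0588 -0.1176 -0.0784 +0.0000 +0.1176 +0.0588]
  T[4,:] = [+0.0741 -0.0556 -0.0926 +0.1111 +0.0000 -0.0926]
  T[5,:] = [-0.0667 -0.4000 -0.4000 +0.2667 -0.3333 +0.0000]
|roots of det(T-λI)|: 0.3552, 0.2642, 0.2642, 0.0996, 0.0961, 0.0772.
ρ = 0.3552; 0.3552 < 1: convergent.

yes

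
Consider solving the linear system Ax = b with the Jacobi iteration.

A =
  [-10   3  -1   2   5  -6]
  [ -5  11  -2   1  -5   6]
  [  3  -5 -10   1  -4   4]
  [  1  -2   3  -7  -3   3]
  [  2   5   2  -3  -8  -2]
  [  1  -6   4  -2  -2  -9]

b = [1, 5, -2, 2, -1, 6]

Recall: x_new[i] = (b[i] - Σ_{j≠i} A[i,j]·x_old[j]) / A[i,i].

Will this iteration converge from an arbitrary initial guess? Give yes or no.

no

Let D = diag(-10, 11, -10, -7, -8, -9); L, U the strict triangles.
Jacobi: T = -D⁻¹(L+U), T[4,3] = -(-3)/(-8) = -0.3750; T[4,4] = 0.
  T[0,:] = [+0.0000, +0.3000, -0.1000, +0.2000, +0.5000, -0.6000]
  T[1,:] = [+0.4545, +0.0000, +0.1818, -0.0909, +0.4545, -0.5455]
  T[2,:] = [+0.3000, -0.5000, +0.0000, +0.1000, -0.4000, +0.4000]
  T[3,:] = [+0.1429, -0.2857, +0.4286, +0.0000, -0.4286, +0.4286]
  T[4,:] = [+0.2500, +0.6250, +0.2500, -0.3750, +0.0000, -0.2500]
  T[5,:] = [+0.1111, -0.6667, +0.4444, -0.2222, -0.2222, +0.0000]
eigenvalue magnitudes: 1.2264, 0.6042, 0.4974, 0.4974, 0.3240, 0.2403.
ρ(T) = max|λ| = 1.2264; 1.2264 > 1 ⇒ diverges.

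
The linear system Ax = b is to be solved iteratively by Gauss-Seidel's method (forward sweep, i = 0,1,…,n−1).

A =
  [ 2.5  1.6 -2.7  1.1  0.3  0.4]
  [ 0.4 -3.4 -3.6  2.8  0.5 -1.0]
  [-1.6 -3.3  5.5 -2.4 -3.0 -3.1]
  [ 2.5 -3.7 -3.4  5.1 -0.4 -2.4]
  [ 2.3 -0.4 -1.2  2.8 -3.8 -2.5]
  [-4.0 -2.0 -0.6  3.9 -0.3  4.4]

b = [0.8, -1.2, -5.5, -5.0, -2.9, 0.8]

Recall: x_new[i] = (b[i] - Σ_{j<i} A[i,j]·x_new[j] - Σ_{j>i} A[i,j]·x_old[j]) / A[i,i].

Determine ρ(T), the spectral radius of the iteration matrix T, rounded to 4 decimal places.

Diagonal D = diag(2.5, -3.4, 5.5, 5.1, -3.8, 4.4); L, U strict lower/upper.
T_GS = -(D+L)⁻¹U: row 0 first, T[0,3] = -(1.1)/(2.5) = -0.4400; later rows by forward substitution.
  T[0,:] = [+0.0000 -0.6400 +1.0800 -0.4400 -0.1200 -0.1600]
  T[1,:] = [+0.0000 -0.0753 -0.9318 +0.7718 +0.1329 -0.3129]
  T[2,:] = [+0.0000 -0.2314 -0.2449 +0.7714 +0.5903 +0.3293]
  T[3,:] = [+0.0000 +0.1049 -1.3686 +1.2899 +0.6272 +0.5415]
  T[4,:] = [+0.0000 -0.2291 -0.1794 +0.3593 +0.1891 -0.4268]
  T[5,:] = [+0.0000 -0.7562 +1.7258 -1.0628 -0.5112 -0.7519]
|eigenvalues of T|: 1.1339, 0.7642, 0.7642, 0.1447, 0.1447, 0.0000.
spectral radius ρ = 1.1339; 1.1339 > 1 ⇒ diverges.

1.1339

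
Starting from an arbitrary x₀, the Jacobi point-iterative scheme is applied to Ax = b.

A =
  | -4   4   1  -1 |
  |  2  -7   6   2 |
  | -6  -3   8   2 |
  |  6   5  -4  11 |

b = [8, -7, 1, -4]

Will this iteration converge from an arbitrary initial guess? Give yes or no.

Diagonal D = diag(-4, -7, 8, 11); L, U strict lower/upper.
T_J = -D⁻¹(L+U): T[2,1] = -(-3)/(8) = +0.3750; T[2,2] = 0.
  T[0,:] = [+0.0000  +1.0000  +0.2500  -0.2500]
  T[1,:] = [+0.2857  +0.0000  +0.8571  +0.2857]
  T[2,:] = [+0.7500  +0.3750  +0.0000  -0.2500]
  T[3,:] = [-0.5455  -0.4545  +0.3636  +0.0000]
|eigenvalues of T|: 1.1968, 0.6034, 0.6034, 0.5924.
spectral radius ρ = 1.1968; 1.1968 > 1, so it fails to converge.

no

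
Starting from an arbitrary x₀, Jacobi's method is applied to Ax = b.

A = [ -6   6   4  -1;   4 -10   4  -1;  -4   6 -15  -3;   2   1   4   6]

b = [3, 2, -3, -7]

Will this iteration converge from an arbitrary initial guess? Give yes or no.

yes

Let D = diag(-6, -10, -15, 6); L, U the strict triangles.
Jacobi T = -D⁻¹(L+U): T[0,3] = -(-1)/(-6) = -0.1667; T[0,0] = 0.
  T[0,:] = [+0.0000, +1.0000, +0.6667, -0.1667]
  T[1,:] = [+0.4000, +0.0000, +0.4000, -0.1000]
  T[2,:] = [-0.2667, +0.4000, +0.0000, -0.2000]
  T[3,:] = [-0.3333, -0.1667, -0.6667, +0.0000]
|eigenvalues of T|: 0.8258, 0.6164, 0.3189, 0.1095.
spectral radius ρ = 0.8258; 0.8258 < 1, so it converges for any x₀.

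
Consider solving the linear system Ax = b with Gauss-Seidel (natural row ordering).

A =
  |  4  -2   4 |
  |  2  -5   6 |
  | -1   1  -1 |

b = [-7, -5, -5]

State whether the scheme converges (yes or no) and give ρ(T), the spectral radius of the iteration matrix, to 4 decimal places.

no, ρ = 1.6325

Write A = D+L+U with D = diag(4, -5, -1).
Gauss-Seidel: T = -(D+L)⁻¹U, row 0 first, T[0,2] = -(4)/(4) = -1.0000; later rows by forward substitution.
  T[0,:] = [+0.0000 +0.5000 -1.0000]
  T[1,:] = [+0.0000 +0.2000 +0.8000]
  T[2,:] = [+0.0000 -0.3000 +1.8000]
moduli |λ_i(T)| = 1.6325, 0.3675, 0.0000.
spectral radius ρ = 1.6325; 1.6325 > 1: divergent.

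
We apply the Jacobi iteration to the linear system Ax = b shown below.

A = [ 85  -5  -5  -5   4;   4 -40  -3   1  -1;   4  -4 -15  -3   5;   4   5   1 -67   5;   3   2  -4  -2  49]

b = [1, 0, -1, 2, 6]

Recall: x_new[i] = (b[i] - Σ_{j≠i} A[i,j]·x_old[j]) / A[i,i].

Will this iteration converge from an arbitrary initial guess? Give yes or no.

yes

Split A = D + L + U, D = diag(85, -40, -15, -67, 49).
T_J = -D⁻¹(L+U): T[1,2] = -(-3)/(-40) = -0.0750; T[1,1] = 0.
  T[0,:] = [+0.0000 +0.0588 +0.0588 +0.0588 -0.0471]
  T[1,:] = [+0.1000 +0.0000 -0.0750 +0.0250 -0.0250]
  T[2,:] = [+0.2667 -0.2667 +0.0000 -0.2000 +0.3333]
  T[3,:] = [+0.0597 +0.0746 +0.0149 +0.0000 +0.0746]
  T[4,:] = [-0.0612 -0.0408 +0.0816 +0.0408 +0.0000]
eigenvalue magnitudes: 0.2853, 0.2250, 0.1216, 0.0919, 0.0306.
ρ = 0.2853; 0.2853 < 1, so it converges for any x₀.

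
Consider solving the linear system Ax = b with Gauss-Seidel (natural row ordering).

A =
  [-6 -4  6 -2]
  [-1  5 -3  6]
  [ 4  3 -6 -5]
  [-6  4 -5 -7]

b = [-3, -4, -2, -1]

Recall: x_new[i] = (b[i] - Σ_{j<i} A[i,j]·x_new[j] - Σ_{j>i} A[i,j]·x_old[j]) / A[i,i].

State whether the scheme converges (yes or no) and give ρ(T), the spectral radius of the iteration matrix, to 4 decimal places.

Diagonal D = diag(-6, 5, -6, -7); L, U strict lower/upper.
GS T = -(D+L)⁻¹U: row 0 first, T[0,3] = -(-2)/(-6) = -0.3333; later rows by forward substitution.
  T[0,:] = [+0.0000, -0.6667, +1.0000, -0.3333]
  T[1,:] = [+0.0000, -0.1333, +0.8000, -1.2667]
  T[2,:] = [+0.0000, -0.5111, +1.0667, -1.6889]
  T[3,:] = [+0.0000, +0.8603, -1.1619, +0.7683]
|λ(T)| sorted: 1.5007, 0.5482, 0.3473, 0.0000.
ρ = 1.5007; 1.5007 > 1, so it fails to converge.

no, ρ = 1.5007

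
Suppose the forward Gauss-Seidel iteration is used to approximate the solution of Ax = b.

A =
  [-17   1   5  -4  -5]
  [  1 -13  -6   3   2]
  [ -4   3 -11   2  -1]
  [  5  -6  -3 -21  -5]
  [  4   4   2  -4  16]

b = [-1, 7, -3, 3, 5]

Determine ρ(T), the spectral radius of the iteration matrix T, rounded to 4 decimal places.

0.5670

Let D = diag(-17, -13, -11, -21, 16); L, U the strict triangles.
Gauss-Seidel: T = -(D+L)⁻¹U, row 0 first, T[0,2] = -(5)/(-17) = +0.2941; later rows by forward substitution.
  T[0,:] = [+0.0000, +0.0588, +0.2941, -0.2353, -0.2941]
  T[1,:] = [+0.0000, +0.0045, -0.4389, +0.2127, +0.1312]
  T[2,:] = [+0.0000, -0.0202, -0.2267, +0.3254, +0.0518]
  T[3,:] = [+0.0000, +0.0156, +0.2278, -0.1633, -0.3530]
  T[4,:] = [+0.0000, -0.0094, +0.1215, -0.0758, -0.0540]
|roots of det(T-λI)|: 0.5670, 0.1250, 0.1250, 0.0332, 0.0000.
ρ(T) = max|λ| = 0.5670; 0.5670 < 1 ⇒ converges.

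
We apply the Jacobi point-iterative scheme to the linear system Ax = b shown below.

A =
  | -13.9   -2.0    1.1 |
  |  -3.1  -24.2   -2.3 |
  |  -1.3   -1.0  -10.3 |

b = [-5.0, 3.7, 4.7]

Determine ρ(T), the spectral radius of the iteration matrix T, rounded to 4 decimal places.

0.1503

Let D = diag(-13.9, -24.2, -10.3); L, U the strict triangles.
Jacobi T = -D⁻¹(L+U): T[2,0] = -(-1.3)/(-10.3) = -0.1262; T[2,2] = 0.
  T[0,:] = [+0.0000, -0.1439, +0.0791]
  T[1,:] = [-0.1281, +0.0000, -0.0950]
  T[2,:] = [-0.1262, -0.0971, +0.0000]
|λ(T)| sorted: 0.1503, 0.1020, 0.0484.
ρ = 0.1503; 0.1503 < 1: convergent.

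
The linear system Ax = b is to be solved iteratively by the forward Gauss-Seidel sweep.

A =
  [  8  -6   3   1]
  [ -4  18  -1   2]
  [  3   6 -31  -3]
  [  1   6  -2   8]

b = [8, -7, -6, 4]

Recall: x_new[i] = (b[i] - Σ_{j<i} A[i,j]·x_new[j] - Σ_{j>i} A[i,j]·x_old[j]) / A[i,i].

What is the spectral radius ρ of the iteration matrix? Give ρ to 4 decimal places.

Diagonal D = diag(8, 18, -31, 8); L, U strict lower/upper.
Gauss-Seidel: T = -(D+L)⁻¹U, row 0 first, T[0,3] = -(1)/(8) = -0.1250; later rows by forward substitution.
  T[0,:] = [+0.0000  +0.7500  -0.3750  -0.1250]
  T[1,:] = [+0.0000  +0.1667  -0.0278  -0.1389]
  T[2,:] = [+0.0000  +0.1048  -0.0417  -0.1358]
  T[3,:] = [+0.0000  -0.1925  +0.0573  +0.0859]
|roots of det(T-λI)|: 0.2644, 0.0437, 0.0437, 0.0000.
ρ(T) = max|λ| = 0.2644; 0.2644 < 1, so it converges for any x₀.

0.2644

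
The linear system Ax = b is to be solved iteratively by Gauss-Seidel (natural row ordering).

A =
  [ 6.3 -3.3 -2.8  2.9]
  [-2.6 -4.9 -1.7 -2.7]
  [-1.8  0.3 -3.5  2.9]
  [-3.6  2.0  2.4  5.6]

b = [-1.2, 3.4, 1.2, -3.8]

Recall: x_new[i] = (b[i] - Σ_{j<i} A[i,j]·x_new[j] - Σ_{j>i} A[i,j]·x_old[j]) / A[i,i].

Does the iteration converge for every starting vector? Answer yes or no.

A = D + L + U where D = diag(6.3, -4.9, -3.5, 5.6).
T_GS = -(D+L)⁻¹U: row 0 first, T[0,1] = -(-3.3)/(6.3) = +0.5238; later rows by forward substitution.
  T[0,:] = [+0.0000  +0.5238  +0.4444  -0.4603]
  T[1,:] = [+0.0000  -0.2779  -0.5828  -0.3068]
  T[2,:] = [+0.0000  -0.2932  -0.2785  +1.0390]
  T[3,:] = [+0.0000  +0.5617  +0.6132  -0.6316]
eigenvalue magnitudes: 1.3875, 0.2641, 0.2641, 0.0000.
ρ = 1.3875; 1.3875 > 1: divergent.

no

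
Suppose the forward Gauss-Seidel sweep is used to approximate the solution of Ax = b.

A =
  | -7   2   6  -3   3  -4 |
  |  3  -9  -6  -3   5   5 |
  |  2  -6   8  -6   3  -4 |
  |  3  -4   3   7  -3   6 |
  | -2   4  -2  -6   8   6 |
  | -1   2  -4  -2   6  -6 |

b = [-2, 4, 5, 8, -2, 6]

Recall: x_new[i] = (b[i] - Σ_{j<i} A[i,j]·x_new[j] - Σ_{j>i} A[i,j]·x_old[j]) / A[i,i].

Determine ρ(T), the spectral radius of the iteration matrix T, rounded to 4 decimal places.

A = D + L + U where D = diag(-7, -9, 8, 7, 8, -6).
GS T = -(D+L)⁻¹U: row 0 first, T[0,5] = -(-4)/(-7) = -0.5714; later rows by forward substitution.
  T[0,:] = [+0.0000  +0.2857  +0.8571  -0.4286  +0.4286  -0.5714]
  T[1,:] = [+0.0000  +0.0952  -0.3810  -0.4762  +0.6984  +0.3651]
  T[2,:] = [+0.0000  -0.0000  -0.5000  +0.5000  +0.0417  +0.9167]
  T[3,:] = [+0.0000  -0.0680  -0.3707  -0.3027  +0.6261  -0.7965]
  T[4,:] = [+0.0000  -0.0272  +0.0017  +0.0289  +0.2380  -1.4436]
  T[5,:] = [+0.0000  -0.0204  +0.1888  -0.2908  +0.1628  -1.5723]
moduli |λ_i(T)| = 1.5759, 0.5246, 0.2870, 0.1796, 0.1796, 0.0000.
ρ(T) = max|λ| = 1.5759; 1.5759 > 1 ⇒ diverges.

1.5759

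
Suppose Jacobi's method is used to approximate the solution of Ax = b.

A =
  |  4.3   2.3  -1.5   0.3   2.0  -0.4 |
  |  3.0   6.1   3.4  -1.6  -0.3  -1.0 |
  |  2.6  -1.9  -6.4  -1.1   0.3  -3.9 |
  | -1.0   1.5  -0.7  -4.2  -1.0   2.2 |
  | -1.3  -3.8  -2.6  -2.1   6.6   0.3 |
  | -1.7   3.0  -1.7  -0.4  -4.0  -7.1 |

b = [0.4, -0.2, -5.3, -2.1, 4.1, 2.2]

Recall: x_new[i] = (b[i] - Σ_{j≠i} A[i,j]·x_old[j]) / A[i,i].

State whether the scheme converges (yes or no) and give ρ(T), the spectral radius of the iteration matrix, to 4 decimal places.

Write A = D+L+U with D = diag(4.3, 6.1, -6.4, -4.2, 6.6, -7.1).
Jacobi: T = -D⁻¹(L+U), T[0,1] = -(2.3)/(4.3) = -0.5349; T[0,0] = 0.
  T[0,:] = [+0.0000  -0.5349  +0.3488  -0.0698  -0.4651  +0.0930]
  T[1,:] = [-0.4918  +0.0000  -0.5574  +0.2623  +0.0492  +0.1639]
  T[2,:] = [+0.4062  -0.2969  +0.0000  -0.1719  +0.0469  -0.6094]
  T[3,:] = [-0.2381  +0.3571  -0.1667  +0.0000  -0.2381  +0.5238]
  T[4,:] = [+0.1970  +0.5758  +0.3939  +0.3182  +0.0000  -0.0455]
  T[5,:] = [-0.2394  +0.4225  -0.2394  -0.0563  -0.5634  +0.0000]
|eigenvalues of T|: 1.1987, 0.6232, 0.6232, 0.3649, 0.3649, 0.3545.
ρ = 1.1987; 1.1987 > 1 ⇒ diverges.

no, ρ = 1.1987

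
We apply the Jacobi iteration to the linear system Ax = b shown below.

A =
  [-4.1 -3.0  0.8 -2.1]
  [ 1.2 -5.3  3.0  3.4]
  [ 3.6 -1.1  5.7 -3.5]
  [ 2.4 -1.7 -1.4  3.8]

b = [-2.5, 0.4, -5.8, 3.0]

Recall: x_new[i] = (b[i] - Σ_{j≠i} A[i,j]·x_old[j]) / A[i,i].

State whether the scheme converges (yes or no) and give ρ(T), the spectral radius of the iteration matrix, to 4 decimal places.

no, ρ = 1.2333

Split A = D + L + U, D = diag(-4.1, -5.3, 5.7, 3.8).
T_J = -D⁻¹(L+U): T[1,2] = -(3)/(-5.3) = +0.5660; T[1,1] = 0.
  T[0,:] = [+0.0000  -0.7317  +0.1951  -0.5122]
  T[1,:] = [+0.2264  +0.0000  +0.5660  +0.6415]
  T[2,:] = [-0.6316  +0.1930  +0.0000  +0.6140]
  T[3,:] = [-0.6316  +0.4474  +0.3684  +0.0000]
|λ(T)| sorted: 1.2333, 0.6958, 0.6958, 0.6330.
ρ = 1.2333; 1.2333 > 1, so it fails to converge.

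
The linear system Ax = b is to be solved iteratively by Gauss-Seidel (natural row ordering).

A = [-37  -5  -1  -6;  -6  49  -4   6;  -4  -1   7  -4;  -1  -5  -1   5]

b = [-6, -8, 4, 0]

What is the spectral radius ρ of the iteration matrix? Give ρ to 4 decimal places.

0.2547

Let D = diag(-37, 49, 7, 5); L, U the strict triangles.
T_GS = -(D+L)⁻¹U: row 0 first, T[0,3] = -(-6)/(-37) = -0.1622; later rows by forward substitution.
  T[0,:] = [+0.0000 -0.1351 -0.0270 -0.1622]
  T[1,:] = [+0.0000 -0.0165 +0.0783 -0.1423]
  T[2,:] = [+0.0000 -0.0796 -0.0043 +0.4584]
  T[3,:] = [+0.0000 -0.0595 +0.0721 -0.0831]
moduli |λ_i(T)| = 0.2547, 0.1026, 0.0482, 0.0000.
ρ = 0.2547; 0.2547 < 1, so it converges for any x₀.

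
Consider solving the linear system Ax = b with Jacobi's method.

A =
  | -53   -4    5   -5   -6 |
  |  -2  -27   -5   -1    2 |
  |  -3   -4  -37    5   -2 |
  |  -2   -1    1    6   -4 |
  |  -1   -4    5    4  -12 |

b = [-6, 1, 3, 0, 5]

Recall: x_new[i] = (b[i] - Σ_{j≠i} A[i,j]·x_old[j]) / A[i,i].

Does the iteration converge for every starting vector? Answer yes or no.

yes

A = D + L + U where D = diag(-53, -27, -37, 6, -12).
Jacobi T = -D⁻¹(L+U): T[3,2] = -(1)/(6) = -0.1667; T[3,3] = 0.
  T[0,:] = [+0.0000 -0.0755 +0.0943 -0.0943 -0.1132]
  T[1,:] = [-0.0741 +0.0000 -0.1852 -0.0370 +0.0741]
  T[2,:] = [-0.0811 -0.1081 +0.0000 +0.1351 -0.0541]
  T[3,:] = [+0.3333 +0.1667 -0.1667 +0.0000 +0.6667]
  T[4,:] = [-0.0833 -0.3333 +0.4167 +0.3333 +0.0000]
moduli |λ_i(T)| = 0.4729, 0.2727, 0.2727, 0.1435, 0.0948.
spectral radius ρ = 0.4729; 0.4729 < 1, so it converges for any x₀.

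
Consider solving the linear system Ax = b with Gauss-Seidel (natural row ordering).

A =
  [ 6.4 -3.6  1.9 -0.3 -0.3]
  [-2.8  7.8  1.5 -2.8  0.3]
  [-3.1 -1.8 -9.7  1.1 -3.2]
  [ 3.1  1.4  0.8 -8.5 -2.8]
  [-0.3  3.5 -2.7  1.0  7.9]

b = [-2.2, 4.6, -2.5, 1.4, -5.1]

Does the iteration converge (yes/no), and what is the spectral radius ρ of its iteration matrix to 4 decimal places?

Let D = diag(6.4, 7.8, -9.7, -8.5, 7.9); L, U the strict triangles.
Gauss-Seidel: T = -(D+L)⁻¹U, row 0 first, T[0,4] = -(-0.3)/(6.4) = +0.0469; later rows by forward substitution.
  T[0,:] = [+0.0000, +0.5625, -0.2969, +0.0469, +0.0469]
  T[1,:] = [+0.0000, +0.2019, -0.2989, +0.3758, -0.0216]
  T[2,:] = [+0.0000, -0.2172, +0.1503, +0.0287, -0.3409]
  T[3,:] = [+0.0000, +0.2180, -0.1433, +0.0817, -0.3480]
  T[4,:] = [+0.0000, -0.1699, +0.1907, -0.1653, -0.0611]
|eigenvalues of T|: 0.5493, 0.2239, 0.0353, 0.0353, 0.0000.
ρ(T) = max|λ| = 0.5493; 0.5493 < 1, so it converges for any x₀.

yes, ρ = 0.5493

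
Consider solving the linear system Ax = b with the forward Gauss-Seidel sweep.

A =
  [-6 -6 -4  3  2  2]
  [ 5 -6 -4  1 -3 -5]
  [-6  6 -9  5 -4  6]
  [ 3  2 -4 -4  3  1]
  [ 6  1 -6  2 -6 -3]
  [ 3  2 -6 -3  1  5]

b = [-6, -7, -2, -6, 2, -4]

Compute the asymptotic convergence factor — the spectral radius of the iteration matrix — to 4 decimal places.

1.3346

Diagonal D = diag(-6, -6, -9, -4, -6, 5); L, U strict lower/upper.
GS T = -(D+L)⁻¹U: row 0 first, T[0,3] = -(3)/(-6) = +0.5000; later rows by forward substitution.
  T[0,:] = [+0.0000, -1.0000, -0.6667, +0.5000, +0.3333, +0.3333]
  T[1,:] = [+0.0000, -0.8333, -1.2222, +0.5833, -0.2222, -0.5556]
  T[2,:] = [+0.0000, +0.1111, -0.3704, +0.6111, -0.8148, +0.0741]
  T[3,:] = [+0.0000, -1.2778, -0.7407, +0.0556, +1.7037, +0.1481]
  T[4,:] = [+0.0000, -1.6759, -0.7469, +0.0046, +1.6790, -0.2840]
  T[5,:] = [+0.0000, +0.6352, +0.1494, +0.2324, -0.4025, +0.2568]
|eigenvalues of T|: 1.3346, 0.9671, 0.5263, 0.5263, 0.2331, 0.0000.
ρ(T) = max|λ| = 1.3346; 1.3346 > 1, so it fails to converge.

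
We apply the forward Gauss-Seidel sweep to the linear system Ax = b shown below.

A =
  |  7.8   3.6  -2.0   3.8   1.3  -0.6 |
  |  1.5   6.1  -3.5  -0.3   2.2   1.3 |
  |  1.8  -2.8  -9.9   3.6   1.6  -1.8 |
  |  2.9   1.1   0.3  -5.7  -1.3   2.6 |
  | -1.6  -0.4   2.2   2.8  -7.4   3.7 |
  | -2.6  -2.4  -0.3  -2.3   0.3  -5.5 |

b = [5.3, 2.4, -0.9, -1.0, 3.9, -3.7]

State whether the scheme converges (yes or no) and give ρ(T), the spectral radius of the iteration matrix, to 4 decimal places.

Diagonal D = diag(7.8, 6.1, -9.9, -5.7, -7.4, -5.5); L, U strict lower/upper.
GS T = -(D+L)⁻¹U: row 0 first, T[0,1] = -(3.6)/(7.8) = -0.4615; later rows by forward substitution.
  T[0,:] = [+0.0000 -0.4615 +0.2564 -0.4872 -0.1667 +0.0769]
  T[1,:] = [+0.0000 +0.1135 +0.5107 +0.1690 -0.3197 -0.2320]
  T[2,:] = [+0.0000 -0.1160 -0.0978 +0.2273 +0.2217 -0.1022]
  T[3,:] = [+0.0000 -0.2190 +0.2239 -0.2033 -0.3629 +0.4451]
  T[4,:] = [+0.0000 -0.0237 -0.0274 +0.0868 -0.0181 +0.6339]
  T[5,:] = [+0.0000 +0.2653 -0.4338 +0.2339 +0.3570 -0.0811]
|λ(T)| sorted: 0.8788, 0.4313, 0.4313, 0.1782, 0.1782, 0.0000.
ρ(T) = max|λ| = 0.8788; 0.8788 < 1: convergent.

yes, ρ = 0.8788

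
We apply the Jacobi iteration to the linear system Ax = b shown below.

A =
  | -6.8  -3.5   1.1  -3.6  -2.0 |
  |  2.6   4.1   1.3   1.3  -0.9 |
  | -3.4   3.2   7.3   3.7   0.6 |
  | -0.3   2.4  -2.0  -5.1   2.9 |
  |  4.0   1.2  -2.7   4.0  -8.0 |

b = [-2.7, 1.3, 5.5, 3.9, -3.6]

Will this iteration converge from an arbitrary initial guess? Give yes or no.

Split A = D + L + U, D = diag(-6.8, 4.1, 7.3, -5.1, -8).
Jacobi: T = -D⁻¹(L+U), T[3,1] = -(2.4)/(-5.1) = +0.4706; T[3,3] = 0.
  T[0,:] = [+0.0000 -0.5147 +0.1618 -0.5294 -0.2941]
  T[1,:] = [-0.6341 +0.0000 -0.3171 -0.3171 +0.2195]
  T[2,:] = [+0.4658 -0.4384 +0.0000 -0.5068 -0.0822]
  T[3,:] = [-0.0588 +0.4706 -0.3922 +0.0000 +0.5686]
  T[4,:] = [+0.5000 +0.1500 -0.3375 +0.5000 +0.0000]
eigenvalue magnitudes: 1.1342, 0.5581, 0.2783, 0.2783, 0.1659.
spectral radius ρ = 1.1342; 1.1342 > 1 ⇒ diverges.

no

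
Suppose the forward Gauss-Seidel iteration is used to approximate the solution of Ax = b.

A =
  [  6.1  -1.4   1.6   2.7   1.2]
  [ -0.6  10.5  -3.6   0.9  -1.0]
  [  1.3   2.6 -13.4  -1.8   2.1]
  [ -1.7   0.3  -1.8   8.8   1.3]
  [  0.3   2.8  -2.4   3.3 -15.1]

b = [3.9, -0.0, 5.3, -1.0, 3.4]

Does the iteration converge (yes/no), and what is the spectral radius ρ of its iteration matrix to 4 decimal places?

yes, ρ = 0.2102

Let D = diag(6.1, 10.5, -13.4, 8.8, -15.1); L, U the strict triangles.
GS T = -(D+L)⁻¹U: row 0 first, T[0,3] = -(2.7)/(6.1) = -0.4426; later rows by forward substitution.
  T[0,:] = [+0.0000 +0.2295 -0.2623 -0.4426 -0.1967]
  T[1,:] = [+0.0000 +0.0131 +0.3279 -0.1110 +0.0840]
  T[2,:] = [+0.0000 +0.0248 +0.0382 -0.1988 +0.1539]
  T[3,:] = [+0.0000 +0.0490 -0.0540 -0.1224 -0.1571]
  T[4,:] = [+0.0000 +0.0137 +0.0377 -0.0245 -0.0471]
|roots of det(T-λI)|: 0.2102, 0.1482, 0.0316, 0.0316, 0.0000.
ρ(T) = max|λ| = 0.2102; 0.2102 < 1, so it converges for any x₀.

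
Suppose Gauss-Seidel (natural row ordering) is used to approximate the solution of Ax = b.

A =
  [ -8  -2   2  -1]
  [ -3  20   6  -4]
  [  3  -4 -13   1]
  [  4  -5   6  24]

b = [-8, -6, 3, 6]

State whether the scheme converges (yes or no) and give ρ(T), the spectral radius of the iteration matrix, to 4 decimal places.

yes, ρ = 0.2317

Split A = D + L + U, D = diag(-8, 20, -13, 24).
Gauss-Seidel: T = -(D+L)⁻¹U, row 0 first, T[0,3] = -(-1)/(-8) = -0.1250; later rows by forward substitution.
  T[0,:] = [+0.0000, -0.2500, +0.2500, -0.1250]
  T[1,:] = [+0.0000, -0.0375, -0.2625, +0.1813]
  T[2,:] = [+0.0000, -0.0462, +0.1385, -0.0077]
  T[3,:] = [+0.0000, +0.0454, -0.1310, +0.0605]
eigenvalue magnitudes: 0.2317, 0.1085, 0.0382, 0.0000.
ρ(T) = max|λ| = 0.2317; 0.2317 < 1 ⇒ converges.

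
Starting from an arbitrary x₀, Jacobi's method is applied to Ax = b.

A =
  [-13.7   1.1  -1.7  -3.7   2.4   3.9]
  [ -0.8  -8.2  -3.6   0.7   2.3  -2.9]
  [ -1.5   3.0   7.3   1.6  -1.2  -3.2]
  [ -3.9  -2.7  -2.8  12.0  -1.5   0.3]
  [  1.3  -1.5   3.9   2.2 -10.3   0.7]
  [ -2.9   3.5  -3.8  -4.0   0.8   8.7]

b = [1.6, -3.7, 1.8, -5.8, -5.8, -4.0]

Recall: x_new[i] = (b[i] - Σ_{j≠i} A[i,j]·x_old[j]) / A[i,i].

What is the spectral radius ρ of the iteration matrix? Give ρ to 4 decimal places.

A = D + L + U where D = diag(-13.7, -8.2, 7.3, 12, -10.3, 8.7).
Jacobi T = -D⁻¹(L+U): T[2,1] = -(3)/(7.3) = -0.4110; T[2,2] = 0.
  T[0,:] = [+0.0000  +0.0803  -0.1241  -0.2701  +0.1752  +0.2847]
  T[1,:] = [-0.0976  +0.0000  -0.4390  +0.0854  +0.2805  -0.3537]
  T[2,:] = [+0.2055  -0.4110  +0.0000  -0.2192  +0.1644  +0.4384]
  T[3,:] = [+0.3250  +0.2250  +0.2333  +0.0000  +0.1250  -0.0250]
  T[4,:] = [+0.1262  -0.1456  +0.3786  +0.2136  +0.0000  +0.0680]
  T[5,:] = [+0.3333  -0.4023  +0.4368  +0.4598  -0.0920  +0.0000]
|λ(T)| sorted: 0.8326, 0.4675, 0.4675, 0.3759, 0.1539, 0.1539.
ρ(T) = max|λ| = 0.8326; 0.8326 < 1: convergent.

0.8326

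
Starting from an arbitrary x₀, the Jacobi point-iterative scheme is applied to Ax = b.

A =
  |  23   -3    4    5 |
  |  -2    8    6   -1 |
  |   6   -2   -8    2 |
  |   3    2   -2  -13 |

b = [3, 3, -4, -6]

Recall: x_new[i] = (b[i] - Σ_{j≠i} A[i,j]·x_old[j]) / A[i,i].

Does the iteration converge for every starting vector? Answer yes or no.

Diagonal D = diag(23, 8, -8, -13); L, U strict lower/upper.
Jacobi: T = -D⁻¹(L+U), T[1,2] = -(6)/(8) = -0.7500; T[1,1] = 0.
  T[0,:] = [+0.0000 +0.1304 -0.1739 -0.2174]
  T[1,:] = [+0.2500 +0.0000 -0.7500 +0.1250]
  T[2,:] = [+0.7500 -0.2500 +0.0000 +0.2500]
  T[3,:] = [+0.2308 +0.1538 -0.1538 +0.0000]
|roots of det(T-λI)|: 0.5062, 0.4146, 0.4146, 0.2522.
ρ = 0.5062; 0.5062 < 1, so it converges for any x₀.

yes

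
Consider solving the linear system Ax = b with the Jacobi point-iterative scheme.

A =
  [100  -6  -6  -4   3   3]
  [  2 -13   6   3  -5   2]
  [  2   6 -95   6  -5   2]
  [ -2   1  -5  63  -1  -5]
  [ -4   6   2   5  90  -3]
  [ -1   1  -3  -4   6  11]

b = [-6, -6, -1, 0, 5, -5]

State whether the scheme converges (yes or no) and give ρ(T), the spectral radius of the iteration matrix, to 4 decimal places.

Diagonal D = diag(100, -13, -95, 63, 90, 11); L, U strict lower/upper.
T_J = -D⁻¹(L+U): T[3,0] = -(-2)/(63) = +0.0317; T[3,3] = 0.
  T[0,:] = [+0.0000  +0.0600  +0.0600  +0.0400  -0.0300  -0.0300]
  T[1,:] = [+0.1538  +0.0000  +0.4615  +0.2308  -0.3846  +0.1538]
  T[2,:] = [+0.0211  +0.0632  +0.0000  +0.0632  -0.0526  +0.0211]
  T[3,:] = [+0.0317  -0.0159  +0.0794  +0.0000  +0.0159  +0.0794]
  T[4,:] = [+0.0444  -0.0667  -0.0222  -0.0556  +0.0000  +0.0333]
  T[5,:] = [+0.0909  -0.0909  +0.2727  +0.3636  -0.5455  +0.0000]
eigenvalue magnitudes: 0.3329, 0.2072, 0.2072, 0.0963, 0.0587, 0.0133.
ρ = 0.3329; 0.3329 < 1 ⇒ converges.

yes, ρ = 0.3329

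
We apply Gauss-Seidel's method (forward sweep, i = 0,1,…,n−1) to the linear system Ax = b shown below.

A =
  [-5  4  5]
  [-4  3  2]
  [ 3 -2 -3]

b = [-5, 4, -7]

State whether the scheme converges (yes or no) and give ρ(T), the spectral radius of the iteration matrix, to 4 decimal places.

no, ρ = 1.1641

Let D = diag(-5, 3, -3); L, U the strict triangles.
Gauss-Seidel: T = -(D+L)⁻¹U, row 0 first, T[0,1] = -(4)/(-5) = +0.8000; later rows by forward substitution.
  T[0,:] = [+0.0000 +0.8000 +1.0000]
  T[1,:] = [+0.0000 +1.0667 +0.6667]
  T[2,:] = [+0.0000 +0.0889 +0.5556]
|eigenvalues of T|: 1.1641, 0.4582, 0.0000.
ρ = 1.1641; 1.1641 > 1: divergent.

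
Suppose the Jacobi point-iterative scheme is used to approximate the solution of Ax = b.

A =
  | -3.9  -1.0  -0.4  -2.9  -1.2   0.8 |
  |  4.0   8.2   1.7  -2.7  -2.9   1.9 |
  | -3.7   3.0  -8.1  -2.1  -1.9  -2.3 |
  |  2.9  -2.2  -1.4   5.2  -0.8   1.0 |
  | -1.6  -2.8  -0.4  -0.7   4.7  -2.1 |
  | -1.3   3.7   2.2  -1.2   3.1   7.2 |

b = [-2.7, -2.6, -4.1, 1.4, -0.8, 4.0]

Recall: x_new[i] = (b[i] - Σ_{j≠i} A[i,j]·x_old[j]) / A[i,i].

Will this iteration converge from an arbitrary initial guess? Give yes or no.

Let D = diag(-3.9, 8.2, -8.1, 5.2, 4.7, 7.2); L, U the strict triangles.
Jacobi T = -D⁻¹(L+U): T[0,5] = -(0.8)/(-3.9) = +0.2051; T[0,0] = 0.
  T[0,:] = [+0.0000 -0.2564 -0.1026 -0.7436 -0.3077 +0.2051]
  T[1,:] = [-0.4878 +0.0000 -0.2073 +0.3293 +0.3537 -0.2317]
  T[2,:] = [-0.4568 +0.3704 +0.0000 -0.2593 -0.2346 -0.2840]
  T[3,:] = [-0.5577 +0.4231 +0.2692 +0.0000 +0.1538 -0.1923]
  T[4,:] = [+0.3404 +0.5957 +0.0851 +0.1489 +0.0000 +0.4468]
  T[5,:] = [+0.1806 -0.5139 -0.3056 +0.1667 -0.4306 +0.0000]
eigenvalue magnitudes: 1.1262, 0.6654, 0.6654, 0.4897, 0.3251, 0.3251.
spectral radius ρ = 1.1262; 1.1262 > 1, so it fails to converge.

no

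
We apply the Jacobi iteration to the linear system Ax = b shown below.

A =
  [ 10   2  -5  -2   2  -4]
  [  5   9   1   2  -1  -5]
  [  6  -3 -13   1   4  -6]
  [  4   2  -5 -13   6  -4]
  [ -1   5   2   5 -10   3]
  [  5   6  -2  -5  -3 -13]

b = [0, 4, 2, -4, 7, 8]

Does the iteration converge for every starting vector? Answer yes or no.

Split A = D + L + U, D = diag(10, 9, -13, -13, -10, -13).
Jacobi: T = -D⁻¹(L+U), T[2,4] = -(4)/(-13) = +0.3077; T[2,2] = 0.
  T[0,:] = [+0.0000, -0.2000, +0.5000, +0.2000, -0.2000, +0.4000]
  T[1,:] = [-0.5556, +0.0000, -0.1111, -0.2222, +0.1111, +0.5556]
  T[2,:] = [+0.4615, -0.2308, +0.0000, +0.0769, +0.3077, -0.4615]
  T[3,:] = [+0.3077, +0.1538, -0.3846, +0.0000, +0.4615, -0.3077]
  T[4,:] = [-0.1000, +0.5000, +0.2000, +0.5000, +0.0000, +0.3000]
  T[5,:] = [+0.3846, +0.4615, -0.1538, -0.3846, -0.2308, +0.0000]
|roots of det(T-λI)|: 1.1667, 0.7093, 0.7093, 0.6070, 0.4484, 0.0609.
ρ = 1.1667; 1.1667 > 1 ⇒ diverges.

no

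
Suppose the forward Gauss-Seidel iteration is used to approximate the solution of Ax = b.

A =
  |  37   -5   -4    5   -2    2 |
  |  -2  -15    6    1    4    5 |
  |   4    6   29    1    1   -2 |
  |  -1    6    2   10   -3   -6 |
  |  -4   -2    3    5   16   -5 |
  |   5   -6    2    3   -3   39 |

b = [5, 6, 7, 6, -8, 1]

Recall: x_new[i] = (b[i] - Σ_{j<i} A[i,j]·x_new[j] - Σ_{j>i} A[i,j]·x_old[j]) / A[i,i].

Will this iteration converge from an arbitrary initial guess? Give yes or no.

Let D = diag(37, -15, 29, 10, 16, 39); L, U the strict triangles.
Gauss-Seidel: T = -(D+L)⁻¹U, row 0 first, T[0,3] = -(5)/(37) = -0.1351; later rows by forward substitution.
  T[0,:] = [+0.0000  +0.1351  +0.1081  -0.1351  +0.0541  -0.0541]
  T[1,:] = [+0.0000  -0.0180  +0.3856  +0.0847  +0.2595  +0.3405]
  T[2,:] = [+0.0000  -0.0149  -0.0947  -0.0334  -0.0956  +0.0060]
  T[3,:] = [+0.0000  +0.0273  -0.2016  -0.0577  +0.1689  +0.3891]
  T[4,:] = [+0.0000  +0.0258  +0.1560  +0.0011  +0.0111  +0.2188]
  T[5,:] = [+0.0000  -0.0194  +0.0778  +0.0366  +0.0258  +0.0459]
eigenvalue magnitudes: 0.2231, 0.1334, 0.1334, 0.0915, 0.0617, 0.0000.
ρ(T) = max|λ| = 0.2231; 0.2231 < 1 ⇒ converges.

yes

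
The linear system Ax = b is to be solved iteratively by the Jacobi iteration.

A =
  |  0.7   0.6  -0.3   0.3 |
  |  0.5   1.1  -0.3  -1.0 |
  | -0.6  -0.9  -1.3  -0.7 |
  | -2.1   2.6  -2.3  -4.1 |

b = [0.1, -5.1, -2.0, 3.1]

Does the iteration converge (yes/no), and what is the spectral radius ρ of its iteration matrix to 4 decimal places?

A = D + L + U where D = diag(0.7, 1.1, -1.3, -4.1).
T_J = -D⁻¹(L+U): T[2,3] = -(-0.7)/(-1.3) = -0.5385; T[2,2] = 0.
  T[0,:] = [+0.0000, -0.8571, +0.4286, -0.4286]
  T[1,:] = [-0.4545, +0.0000, +0.2727, +0.9091]
  T[2,:] = [-0.4615, -0.6923, +0.0000, -0.5385]
  T[3,:] = [-0.5122, +0.6341, -0.5610, +0.0000]
moduli |λ_i(T)| = 1.3771, 0.8225, 0.8225, 0.0924.
spectral radius ρ = 1.3771; 1.3771 > 1 ⇒ diverges.

no, ρ = 1.3771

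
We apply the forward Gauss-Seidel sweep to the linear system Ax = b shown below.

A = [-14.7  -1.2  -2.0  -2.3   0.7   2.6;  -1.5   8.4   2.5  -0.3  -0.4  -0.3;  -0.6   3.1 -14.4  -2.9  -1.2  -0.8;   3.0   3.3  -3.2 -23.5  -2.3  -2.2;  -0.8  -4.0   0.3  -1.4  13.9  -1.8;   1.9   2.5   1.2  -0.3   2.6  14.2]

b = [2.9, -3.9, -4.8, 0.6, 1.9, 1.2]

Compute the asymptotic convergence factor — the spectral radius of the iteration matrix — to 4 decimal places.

0.2073

A = D + L + U where D = diag(-14.7, 8.4, -14.4, -23.5, 13.9, 14.2).
GS T = -(D+L)⁻¹U: row 0 first, T[0,4] = -(0.7)/(-14.7) = +0.0476; later rows by forward substitution.
  T[0,:] = [+0.0000, -0.0816, -0.1361, -0.1565, +0.0476, +0.1769]
  T[1,:] = [+0.0000, -0.0146, -0.3219, +0.0078, +0.0561, +0.0673]
  T[2,:] = [+0.0000, +0.0003, -0.0636, -0.1932, -0.0732, -0.0484]
  T[3,:] = [+0.0000, -0.0125, -0.0539, +0.0074, -0.0739, -0.0550]
  T[4,:] = [+0.0000, -0.0102, -0.1045, -0.0019, +0.0130, +0.1545]
  T[5,:] = [+0.0000, +0.0151, +0.0983, +0.0364, -0.0140, -0.0609]
eigenvalue magnitudes: 0.2073, 0.0897, 0.0897, 0.0706, 0.0706, 0.0000.
spectral radius ρ = 0.2073; 0.2073 < 1: convergent.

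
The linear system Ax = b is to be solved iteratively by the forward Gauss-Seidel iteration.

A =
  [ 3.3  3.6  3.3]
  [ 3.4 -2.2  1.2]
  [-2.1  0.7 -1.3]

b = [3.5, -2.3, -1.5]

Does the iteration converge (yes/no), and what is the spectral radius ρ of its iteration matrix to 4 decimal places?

no, ρ = 1.3311

Diagonal D = diag(3.3, -2.2, -1.3); L, U strict lower/upper.
T_GS = -(D+L)⁻¹U: row 0 first, T[0,2] = -(3.3)/(3.3) = -1.0000; later rows by forward substitution.
  T[0,:] = [+0.0000, -1.0909, -1.0000]
  T[1,:] = [+0.0000, -1.6860, -1.0000]
  T[2,:] = [+0.0000, +0.8544, +1.0769]
|eigenvalues of T|: 1.3311, 0.7221, 0.0000.
spectral radius ρ = 1.3311; 1.3311 > 1 ⇒ diverges.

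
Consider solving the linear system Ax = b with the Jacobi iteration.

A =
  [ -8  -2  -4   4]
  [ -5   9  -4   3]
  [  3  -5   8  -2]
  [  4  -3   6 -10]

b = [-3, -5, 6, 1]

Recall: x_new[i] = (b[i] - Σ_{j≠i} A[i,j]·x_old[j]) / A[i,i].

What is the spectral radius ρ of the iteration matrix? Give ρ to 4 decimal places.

1.1404

Let D = diag(-8, 9, 8, -10); L, U the strict triangles.
T_J = -D⁻¹(L+U): T[3,0] = -(4)/(-10) = +0.4000; T[3,3] = 0.
  T[0,:] = [+0.0000 -0.2500 -0.5000 +0.5000]
  T[1,:] = [+0.5556 +0.0000 +0.4444 -0.3333]
  T[2,:] = [-0.3750 +0.6250 +0.0000 +0.2500]
  T[3,:] = [+0.4000 -0.3000 +0.6000 +0.0000]
|eigenvalues of T|: 1.1404, 0.4648, 0.4648, 0.4396.
ρ = 1.1404; 1.1404 > 1: divergent.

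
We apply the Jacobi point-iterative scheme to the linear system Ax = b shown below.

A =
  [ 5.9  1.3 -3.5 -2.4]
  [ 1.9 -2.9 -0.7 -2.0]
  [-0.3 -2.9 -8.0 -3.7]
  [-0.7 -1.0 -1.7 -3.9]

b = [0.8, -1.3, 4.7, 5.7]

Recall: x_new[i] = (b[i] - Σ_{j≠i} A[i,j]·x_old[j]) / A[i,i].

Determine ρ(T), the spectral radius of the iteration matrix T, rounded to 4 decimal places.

0.8615

Split A = D + L + U, D = diag(5.9, -2.9, -8, -3.9).
Jacobi: T = -D⁻¹(L+U), T[3,0] = -(-0.7)/(-3.9) = -0.1795; T[3,3] = 0.
  T[0,:] = [+0.0000 -0.2203 +0.5932 +0.4068]
  T[1,:] = [+0.6552 +0.0000 -0.2414 -0.6897]
  T[2,:] = [-0.0375 -0.3625 +0.0000 -0.4625]
  T[3,:] = [-0.1795 -0.2564 -0.4359 +0.0000]
moduli |λ_i(T)| = 0.8615, 0.5777, 0.5777, 0.3721.
ρ(T) = max|λ| = 0.8615; 0.8615 < 1 ⇒ converges.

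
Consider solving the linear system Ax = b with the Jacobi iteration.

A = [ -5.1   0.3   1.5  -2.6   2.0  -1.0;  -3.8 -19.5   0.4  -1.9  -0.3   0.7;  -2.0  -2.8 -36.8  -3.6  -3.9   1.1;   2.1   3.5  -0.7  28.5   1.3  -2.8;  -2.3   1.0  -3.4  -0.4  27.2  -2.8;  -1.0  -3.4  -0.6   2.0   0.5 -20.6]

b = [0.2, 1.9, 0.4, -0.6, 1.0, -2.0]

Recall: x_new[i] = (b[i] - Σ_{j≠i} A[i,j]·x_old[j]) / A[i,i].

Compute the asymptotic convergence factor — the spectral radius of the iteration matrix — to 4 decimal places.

Write A = D+L+U with D = diag(-5.1, -19.5, -36.8, 28.5, 27.2, -20.6).
T_J = -D⁻¹(L+U): T[4,2] = -(-3.4)/(27.2) = +0.1250; T[4,4] = 0.
  T[0,:] = [+0.0000  +0.0588  +0.2941  -0.5098  +0.3922  -0.1961]
  T[1,:] = [-0.1949  +0.0000  +0.0205  -0.0974  -0.0154  +0.0359]
  T[2,:] = [-0.0543  -0.0761  +0.0000  -0.0978  -0.1060  +0.0299]
  T[3,:] = [-0.0737  -0.1228  +0.0246  +0.0000  -0.0456  +0.0982]
  T[4,:] = [+0.0846  -0.0368  +0.1250  +0.0147  +0.0000  +0.1029]
  T[5,:] = [-0.0485  -0.1650  -0.0291  +0.0971  +0.0243  +0.0000]
eigenvalue magnitudes: 0.3050, 0.2335, 0.2335, 0.1491, 0.1491, 0.0417.
ρ = 0.3050; 0.3050 < 1 ⇒ converges.

0.3050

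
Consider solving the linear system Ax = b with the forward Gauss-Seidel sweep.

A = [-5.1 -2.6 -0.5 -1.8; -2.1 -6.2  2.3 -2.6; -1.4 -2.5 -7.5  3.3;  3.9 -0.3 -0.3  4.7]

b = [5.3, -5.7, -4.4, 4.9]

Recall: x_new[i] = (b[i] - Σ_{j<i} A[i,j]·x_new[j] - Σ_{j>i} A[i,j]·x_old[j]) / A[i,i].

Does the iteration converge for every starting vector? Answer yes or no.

Let D = diag(-5.1, -6.2, -7.5, 4.7); L, U the strict triangles.
Gauss-Seidel: T = -(D+L)⁻¹U, row 0 first, T[0,2] = -(-0.5)/(-5.1) = -0.0980; later rows by forward substitution.
  T[0,:] = [+0.0000, -0.5098, -0.0980, -0.3529]
  T[1,:] = [+0.0000, +0.1727, +0.4042, -0.2998]
  T[2,:] = [+0.0000, +0.0376, -0.1164, +0.6058]
  T[3,:] = [+0.0000, +0.4365, +0.0997, +0.3124]
eigenvalue magnitudes: 0.5215, 0.3639, 0.3639, 0.0000.
ρ(T) = max|λ| = 0.5215; 0.5215 < 1, so it converges for any x₀.

yes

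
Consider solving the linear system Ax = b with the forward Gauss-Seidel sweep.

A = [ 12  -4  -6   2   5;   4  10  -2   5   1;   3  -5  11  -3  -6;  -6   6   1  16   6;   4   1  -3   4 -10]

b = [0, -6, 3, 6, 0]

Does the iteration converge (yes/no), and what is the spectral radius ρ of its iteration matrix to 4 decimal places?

yes, ρ = 0.9104

Write A = D+L+U with D = diag(12, 10, 11, 16, -10).
Gauss-Seidel: T = -(D+L)⁻¹U, row 0 first, T[0,2] = -(-6)/(12) = +0.5000; later rows by forward substitution.
  T[0,:] = [+0.0000 +0.3333 +0.5000 -0.1667 -0.4167]
  T[1,:] = [+0.0000 -0.1333 +0.0000 -0.4333 +0.0667]
  T[2,:] = [+0.0000 -0.1515 -0.1364 +0.1212 +0.6894]
  T[3,:] = [+0.0000 +0.1845 +0.1960 +0.0924 -0.5993]
  T[4,:] = [+0.0000 +0.2392 +0.3193 -0.1094 -0.6066]
eigenvalue magnitudes: 0.9104, 0.1989, 0.1641, 0.0918, 0.0000.
ρ = 0.9104; 0.9104 < 1, so it converges for any x₀.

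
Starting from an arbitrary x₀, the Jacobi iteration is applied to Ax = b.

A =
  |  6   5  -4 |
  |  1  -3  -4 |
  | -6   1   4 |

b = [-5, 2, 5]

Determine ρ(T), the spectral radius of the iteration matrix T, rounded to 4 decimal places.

1.4675

A = D + L + U where D = diag(6, -3, 4).
Jacobi T = -D⁻¹(L+U): T[0,2] = -(-4)/(6) = +0.6667; T[0,0] = 0.
  T[0,:] = [+0.0000  -0.8333  +0.6667]
  T[1,:] = [+0.3333  +0.0000  -1.3333]
  T[2,:] = [+1.5000  -0.2500  +0.0000]
|roots of det(T-λI)|: 1.4675, 1.0478, 1.0478.
spectral radius ρ = 1.4675; 1.4675 > 1 ⇒ diverges.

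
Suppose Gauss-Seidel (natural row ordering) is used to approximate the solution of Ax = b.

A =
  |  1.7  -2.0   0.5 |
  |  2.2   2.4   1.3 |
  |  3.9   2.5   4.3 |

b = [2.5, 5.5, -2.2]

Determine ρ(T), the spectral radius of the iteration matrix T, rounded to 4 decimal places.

1.1542

Diagonal D = diag(1.7, 2.4, 4.3); L, U strict lower/upper.
GS T = -(D+L)⁻¹U: row 0 first, T[0,1] = -(-2)/(1.7) = +1.1765; later rows by forward substitution.
  T[0,:] = [+0.0000, +1.1765, -0.2941]
  T[1,:] = [+0.0000, -1.0784, -0.2721]
  T[2,:] = [+0.0000, -0.4400, +0.4249]
|λ(T)| sorted: 1.1542, 0.5007, 0.0000.
ρ(T) = max|λ| = 1.1542; 1.1542 > 1: divergent.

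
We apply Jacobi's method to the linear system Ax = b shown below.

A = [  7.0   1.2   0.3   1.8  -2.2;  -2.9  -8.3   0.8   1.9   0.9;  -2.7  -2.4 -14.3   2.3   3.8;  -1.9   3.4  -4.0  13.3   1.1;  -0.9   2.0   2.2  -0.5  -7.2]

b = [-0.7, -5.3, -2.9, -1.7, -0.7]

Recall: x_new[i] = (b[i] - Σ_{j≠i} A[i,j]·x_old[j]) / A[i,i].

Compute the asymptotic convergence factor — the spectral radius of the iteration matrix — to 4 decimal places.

0.5179

Write A = D+L+U with D = diag(7, -8.3, -14.3, 13.3, -7.2).
T_J = -D⁻¹(L+U): T[4,2] = -(2.2)/(-7.2) = +0.3056; T[4,4] = 0.
  T[0,:] = [+0.0000 -0.1714 -0.0429 -0.2571 +0.3143]
  T[1,:] = [-0.3494 +0.0000 +0.0964 +0.2289 +0.1084]
  T[2,:] = [-0.1888 -0.1678 +0.0000 +0.1608 +0.2657]
  T[3,:] = [+0.1429 -0.2556 +0.3008 +0.0000 -0.0827]
  T[4,:] = [-0.1250 +0.2778 +0.3056 -0.0694 +0.0000]
|eigenvalues of T|: 0.5179, 0.4201, 0.4201, 0.2412, 0.1388.
ρ = 0.5179; 0.5179 < 1 ⇒ converges.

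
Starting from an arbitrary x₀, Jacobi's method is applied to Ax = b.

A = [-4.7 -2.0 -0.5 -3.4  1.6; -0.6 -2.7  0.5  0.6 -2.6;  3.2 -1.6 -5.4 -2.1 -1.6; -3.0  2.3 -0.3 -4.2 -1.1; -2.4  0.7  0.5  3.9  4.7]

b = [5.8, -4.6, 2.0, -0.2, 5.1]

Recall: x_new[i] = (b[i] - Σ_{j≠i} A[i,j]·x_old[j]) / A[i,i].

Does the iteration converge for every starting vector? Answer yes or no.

Let D = diag(-4.7, -2.7, -5.4, -4.2, 4.7); L, U the strict triangles.
Jacobi T = -D⁻¹(L+U): T[2,1] = -(-1.6)/(-5.4) = -0.2963; T[2,2] = 0.
  T[0,:] = [+0.0000  -0.4255  -0.1064  -0.7234  +0.3404]
  T[1,:] = [-0.2222  +0.0000  +0.1852  +0.2222  -0.9630]
  T[2,:] = [+0.5926  -0.2963  +0.0000  -0.3889  -0.2963]
  T[3,:] = [-0.7143  +0.5476  -0.0714  +0.0000  -0.2619]
  T[4,:] = [+0.5106  -0.1489  -0.1064  -0.8298  +0.0000]
|eigenvalues of T|: 1.4348, 0.6602, 0.5424, 0.5424, 0.0618.
ρ = 1.4348; 1.4348 > 1 ⇒ diverges.

no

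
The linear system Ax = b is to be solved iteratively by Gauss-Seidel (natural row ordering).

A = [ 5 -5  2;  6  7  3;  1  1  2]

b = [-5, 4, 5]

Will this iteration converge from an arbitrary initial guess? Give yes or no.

Diagonal D = diag(5, 7, 2); L, U strict lower/upper.
T_GS = -(D+L)⁻¹U: row 0 first, T[0,1] = -(-5)/(5) = +1.0000; later rows by forward substitution.
  T[0,:] = [+0.0000  +1.0000  -0.4000]
  T[1,:] = [+0.0000  -0.8571  -0.0857]
  T[2,:] = [+0.0000  -0.0714  +0.2429]
eigenvalue magnitudes: 0.8627, 0.2484, 0.0000.
spectral radius ρ = 0.8627; 0.8627 < 1 ⇒ converges.

yes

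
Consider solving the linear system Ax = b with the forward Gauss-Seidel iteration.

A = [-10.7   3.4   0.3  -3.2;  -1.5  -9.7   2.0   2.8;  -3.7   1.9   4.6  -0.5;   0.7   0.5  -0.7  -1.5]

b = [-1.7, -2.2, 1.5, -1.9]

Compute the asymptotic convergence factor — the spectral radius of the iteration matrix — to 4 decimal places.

Split A = D + L + U, D = diag(-10.7, -9.7, 4.6, -1.5).
GS T = -(D+L)⁻¹U: row 0 first, T[0,3] = -(-3.2)/(-10.7) = -0.2991; later rows by forward substitution.
  T[0,:] = [+0.0000 +0.3178 +0.0280 -0.2991]
  T[1,:] = [+0.0000 -0.0491 +0.2018 +0.3349]
  T[2,:] = [+0.0000 +0.2759 -0.0608 -0.2702]
  T[3,:] = [+0.0000 +0.0032 +0.1088 +0.0982]
eigenvalue magnitudes: 0.2186, 0.1233, 0.1233, 0.0000.
ρ = 0.2186; 0.2186 < 1 ⇒ converges.

0.2186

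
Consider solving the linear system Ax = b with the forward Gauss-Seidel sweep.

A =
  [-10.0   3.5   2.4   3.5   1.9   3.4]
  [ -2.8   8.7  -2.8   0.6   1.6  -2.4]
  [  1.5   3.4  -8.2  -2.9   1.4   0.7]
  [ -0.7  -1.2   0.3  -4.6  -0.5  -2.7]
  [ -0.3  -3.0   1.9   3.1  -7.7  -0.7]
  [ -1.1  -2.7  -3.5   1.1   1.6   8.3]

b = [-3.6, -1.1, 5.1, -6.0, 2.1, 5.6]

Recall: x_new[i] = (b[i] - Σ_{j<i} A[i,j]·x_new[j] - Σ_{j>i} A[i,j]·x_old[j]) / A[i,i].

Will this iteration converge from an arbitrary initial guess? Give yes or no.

yes

Diagonal D = diag(-10, 8.7, -8.2, -4.6, -7.7, 8.3); L, U strict lower/upper.
T_GS = -(D+L)⁻¹U: row 0 first, T[0,3] = -(3.5)/(-10) = +0.3500; later rows by forward substitution.
  T[0,:] = [+0.0000, +0.3500, +0.2400, +0.3500, +0.1900, +0.3400]
  T[1,:] = [+0.0000, +0.1126, +0.3991, +0.0437, -0.1228, +0.3853]
  T[2,:] = [+0.0000, +0.1107, +0.2094, -0.2715, +0.1546, +0.3073]
  T[3,:] = [+0.0000, -0.0754, -0.1270, -0.0824, -0.0955, -0.7192]
  T[4,:] = [+0.0000, -0.0606, -0.1643, -0.1308, +0.0401, -0.4680]
  T[5,:] = [+0.0000, +0.1514, +0.2984, -0.0178, +0.0554, +0.4855]
moduli |λ_i(T)| = 0.8689, 0.1685, 0.1685, 0.0487, 0.0434, 0.0000.
spectral radius ρ = 0.8689; 0.8689 < 1 ⇒ converges.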